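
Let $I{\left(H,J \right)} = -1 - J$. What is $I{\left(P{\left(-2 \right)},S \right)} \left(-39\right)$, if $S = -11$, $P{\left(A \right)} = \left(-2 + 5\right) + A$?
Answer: $-390$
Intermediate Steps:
$P{\left(A \right)} = 3 + A$
$I{\left(P{\left(-2 \right)},S \right)} \left(-39\right) = \left(-1 - -11\right) \left(-39\right) = \left(-1 + 11\right) \left(-39\right) = 10 \left(-39\right) = -390$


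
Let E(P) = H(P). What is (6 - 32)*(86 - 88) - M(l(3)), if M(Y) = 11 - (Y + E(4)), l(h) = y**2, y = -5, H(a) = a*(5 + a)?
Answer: 102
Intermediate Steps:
E(P) = P*(5 + P)
l(h) = 25 (l(h) = (-5)**2 = 25)
M(Y) = -25 - Y (M(Y) = 11 - (Y + 4*(5 + 4)) = 11 - (Y + 4*9) = 11 - (Y + 36) = 11 - (36 + Y) = 11 + (-36 - Y) = -25 - Y)
(6 - 32)*(86 - 88) - M(l(3)) = (6 - 32)*(86 - 88) - (-25 - 1*25) = -26*(-2) - (-25 - 25) = 52 - 1*(-50) = 52 + 50 = 102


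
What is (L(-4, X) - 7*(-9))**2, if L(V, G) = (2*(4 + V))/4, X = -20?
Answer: 3969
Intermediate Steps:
L(V, G) = 2 + V/2 (L(V, G) = (8 + 2*V)*(1/4) = 2 + V/2)
(L(-4, X) - 7*(-9))**2 = ((2 + (1/2)*(-4)) - 7*(-9))**2 = ((2 - 2) + 63)**2 = (0 + 63)**2 = 63**2 = 3969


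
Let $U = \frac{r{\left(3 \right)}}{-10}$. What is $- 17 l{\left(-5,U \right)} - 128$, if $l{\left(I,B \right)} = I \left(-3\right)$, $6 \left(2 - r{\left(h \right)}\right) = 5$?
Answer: $-383$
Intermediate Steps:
$r{\left(h \right)} = \frac{7}{6}$ ($r{\left(h \right)} = 2 - \frac{5}{6} = \frac{7}{6}$)
$U = - \frac{7}{60}$ ($U = \frac{7}{6 \left(-10\right)} = \frac{7}{6} \left(- \frac{1}{10}\right) = - \frac{7}{60} \approx -0.11667$)
$l{\left(I,B \right)} = - 3 I$
$- 17 l{\left(-5,U \right)} - 128 = - 17 \left(\left(-3\right) \left(-5\right)\right) - 128 = \left(-17\right) 15 - 128 = -255 - 128 = -383$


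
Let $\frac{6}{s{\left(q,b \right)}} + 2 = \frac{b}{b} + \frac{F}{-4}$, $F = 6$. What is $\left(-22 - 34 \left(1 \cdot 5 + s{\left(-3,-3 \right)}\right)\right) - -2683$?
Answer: $\frac{12863}{5} \approx 2572.6$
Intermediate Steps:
$s{\left(q,b \right)} = - \frac{12}{5}$ ($s{\left(q,b \right)} = \frac{6}{-2 + \left(\frac{b}{b} + \frac{6}{-4}\right)} = \frac{6}{-2 + \left(1 + 6 \left(- \frac{1}{4}\right)\right)} = \frac{6}{-2 + \left(1 - \frac{3}{2}\right)} = \frac{6}{-2 - \frac{1}{2}} = \frac{6}{- \frac{5}{2}} = 6 \left(- \frac{2}{5}\right) = - \frac{12}{5}$)
$\left(-22 - 34 \left(1 \cdot 5 + s{\left(-3,-3 \right)}\right)\right) - -2683 = \left(-22 - 34 \left(1 \cdot 5 - \frac{12}{5}\right)\right) - -2683 = \left(-22 - 34 \left(5 - \frac{12}{5}\right)\right) + 2683 = \left(-22 - \frac{442}{5}\right) + 2683 = - \frac{552}{5} + 2683 = \frac{12863}{5}$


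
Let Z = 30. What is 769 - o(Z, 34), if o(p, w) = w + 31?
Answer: 704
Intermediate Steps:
o(p, w) = 31 + w
769 - o(Z, 34) = 769 - (31 + 34) = 769 - 1*65 = 769 - 65 = 704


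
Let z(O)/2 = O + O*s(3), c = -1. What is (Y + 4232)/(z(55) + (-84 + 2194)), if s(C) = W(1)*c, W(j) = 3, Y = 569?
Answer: 4801/1890 ≈ 2.5402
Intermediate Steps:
s(C) = -3 (s(C) = 3*(-1) = -3)
z(O) = -4*O (z(O) = 2*(O + O*(-3)) = 2*(O - 3*O) = 2*(-2*O) = -4*O)
(Y + 4232)/(z(55) + (-84 + 2194)) = (569 + 4232)/(-4*55 + (-84 + 2194)) = 4801/(-220 + 2110) = 4801/1890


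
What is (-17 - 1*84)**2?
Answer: 10201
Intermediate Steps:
(-17 - 1*84)**2 = (-17 - 84)**2 = (-101)**2 = 10201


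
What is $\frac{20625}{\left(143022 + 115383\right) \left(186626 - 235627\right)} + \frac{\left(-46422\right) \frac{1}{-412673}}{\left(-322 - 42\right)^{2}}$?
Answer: $- \frac{2571065347729}{3296821119343040744} \approx -7.7986 \cdot 10^{-7}$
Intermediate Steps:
$\frac{20625}{\left(143022 + 115383\right) \left(186626 - 235627\right)} + \frac{\left(-46422\right) \frac{1}{-412673}}{\left(-322 - 42\right)^{2}} = \frac{20625}{258405 \left(-49001\right)} + \frac{\left(-46422\right) \left(- \frac{1}{412673}\right)}{\left(-364\right)^{2}} = \frac{20625}{-12662103405} + \frac{46422}{412673 \cdot 132496} = 20625 \left(- \frac{1}{12662103405}\right) + \frac{46422}{412673} \cdot \frac{1}{132496} = - \frac{1375}{844140227} + \frac{23211}{27338760904} = - \frac{2571065347729}{3296821119343040744}$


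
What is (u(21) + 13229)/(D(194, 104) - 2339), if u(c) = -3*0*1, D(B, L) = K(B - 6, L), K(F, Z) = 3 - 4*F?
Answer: -13229/3088 ≈ -4.2840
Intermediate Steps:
D(B, L) = 27 - 4*B (D(B, L) = 3 - 4*(B - 6) = 3 - 4*(-6 + B) = 3 + (24 - 4*B) = 27 - 4*B)
u(c) = 0 (u(c) = 0*1 = 0)
(u(21) + 13229)/(D(194, 104) - 2339) = (0 + 13229)/((27 - 4*194) - 2339) = 13229/((27 - 776) - 2339) = 13229/(-749 - 2339) = 13229/(-3088) = 13229*(-1/3088) = -13229/3088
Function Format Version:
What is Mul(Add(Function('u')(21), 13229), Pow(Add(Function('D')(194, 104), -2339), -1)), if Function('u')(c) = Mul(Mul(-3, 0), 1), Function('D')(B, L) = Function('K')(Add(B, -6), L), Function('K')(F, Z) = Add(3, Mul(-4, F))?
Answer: Rational(-13229, 3088) ≈ -4.2840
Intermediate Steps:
Function('D')(B, L) = Add(27, Mul(-4, B)) (Function('D')(B, L) = Add(3, Mul(-4, Add(B, -6))) = Add(3, Mul(-4, Add(-6, B))) = Add(3, Add(24, Mul(-4, B))) = Add(27, Mul(-4, B)))
Function('u')(c) = 0 (Function('u')(c) = Mul(0, 1) = 0)
Mul(Add(Function('u')(21), 13229), Pow(Add(Function('D')(194, 104), -2339), -1)) = Mul(Add(0, 13229), Pow(Add(Add(27, Mul(-4, 194)), -2339), -1)) = Mul(13229, Pow(Add(Add(27, -776), -2339), -1)) = Mul(13229, Pow(Add(-749, -2339), -1)) = Mul(13229, Pow(-3088, -1)) = Mul(13229, Rational(-1, 3088)) = Rational(-13229, 3088)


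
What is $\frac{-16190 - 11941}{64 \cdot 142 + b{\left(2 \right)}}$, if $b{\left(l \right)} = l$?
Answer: $- \frac{9377}{3030} \approx -3.0947$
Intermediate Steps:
$\frac{-16190 - 11941}{64 \cdot 142 + b{\left(2 \right)}} = \frac{-16190 - 11941}{64 \cdot 142 + 2} = - \frac{28131}{9088 + 2} = - \frac{28131}{9090} = \left(-28131\right) \frac{1}{9090} = - \frac{9377}{3030}$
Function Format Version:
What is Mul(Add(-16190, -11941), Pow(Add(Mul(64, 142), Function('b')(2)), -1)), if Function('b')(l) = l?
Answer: Rational(-9377, 3030) ≈ -3.0947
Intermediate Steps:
Mul(Add(-16190, -11941), Pow(Add(Mul(64, 142), Function('b')(2)), -1)) = Mul(Add(-16190, -11941), Pow(Add(Mul(64, 142), 2), -1)) = Mul(-28131, Pow(Add(9088, 2), -1)) = Mul(-28131, Pow(9090, -1)) = Mul(-28131, Rational(1, 9090)) = Rational(-9377, 3030)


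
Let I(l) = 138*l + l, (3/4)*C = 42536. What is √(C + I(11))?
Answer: √524193/3 ≈ 241.34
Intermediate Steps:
C = 170144/3 (C = (4/3)*42536 = 170144/3 ≈ 56715.)
I(l) = 139*l
√(C + I(11)) = √(170144/3 + 139*11) = √(170144/3 + 1529) = √(174731/3) = √524193/3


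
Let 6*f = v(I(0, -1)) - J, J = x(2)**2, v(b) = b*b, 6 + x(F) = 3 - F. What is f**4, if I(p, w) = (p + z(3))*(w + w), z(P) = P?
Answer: 14641/1296 ≈ 11.297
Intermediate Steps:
x(F) = -3 - F (x(F) = -6 + (3 - F) = -3 - F)
I(p, w) = 2*w*(3 + p) (I(p, w) = (p + 3)*(w + w) = (3 + p)*(2*w) = 2*w*(3 + p))
v(b) = b**2
J = 25 (J = (-3 - 1*2)**2 = (-3 - 2)**2 = (-5)**2 = 25)
f = 11/6 (f = ((2*(-1)*(3 + 0))**2 - 1*25)/6 = ((2*(-1)*3)**2 - 25)/6 = ((-6)**2 - 25)/6 = (36 - 25)/6 = (1/6)*11 = 11/6 ≈ 1.8333)
f**4 = (11/6)**4 = 14641/1296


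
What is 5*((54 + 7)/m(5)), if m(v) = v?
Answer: 61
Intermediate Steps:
5*((54 + 7)/m(5)) = 5*((54 + 7)/5) = 5*(61*(⅕)) = 5*(61/5) = 61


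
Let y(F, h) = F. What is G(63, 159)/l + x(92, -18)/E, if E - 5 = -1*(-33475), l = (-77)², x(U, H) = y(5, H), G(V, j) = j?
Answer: 1070593/39700584 ≈ 0.026967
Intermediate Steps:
x(U, H) = 5
l = 5929
E = 33480 (E = 5 - 1*(-33475) = 5 + 33475 = 33480)
G(63, 159)/l + x(92, -18)/E = 159/5929 + 5/33480 = 159*(1/5929) + 5*(1/33480) = 159/5929 + 1/6696 = 1070593/39700584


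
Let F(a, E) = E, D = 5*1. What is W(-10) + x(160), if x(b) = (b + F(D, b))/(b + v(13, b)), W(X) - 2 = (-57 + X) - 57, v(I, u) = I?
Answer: -20786/173 ≈ -120.15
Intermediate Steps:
D = 5
W(X) = -112 + X (W(X) = 2 + ((-57 + X) - 57) = 2 + (-114 + X) = -112 + X)
x(b) = 2*b/(13 + b) (x(b) = (b + b)/(b + 13) = (2*b)/(13 + b) = 2*b/(13 + b))
W(-10) + x(160) = (-112 - 10) + 2*160/(13 + 160) = -122 + 2*160/173 = -122 + 2*160*(1/173) = -122 + 320/173 = -20786/173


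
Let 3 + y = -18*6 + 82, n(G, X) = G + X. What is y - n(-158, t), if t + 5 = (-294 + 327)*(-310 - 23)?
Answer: 11123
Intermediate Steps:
t = -10994 (t = -5 + (-294 + 327)*(-310 - 23) = -5 + 33*(-333) = -5 - 10989 = -10994)
y = -29 (y = -3 + (-18*6 + 82) = -3 + (-108 + 82) = -3 - 26 = -29)
y - n(-158, t) = -29 - (-158 - 10994) = -29 - 1*(-11152) = -29 + 11152 = 11123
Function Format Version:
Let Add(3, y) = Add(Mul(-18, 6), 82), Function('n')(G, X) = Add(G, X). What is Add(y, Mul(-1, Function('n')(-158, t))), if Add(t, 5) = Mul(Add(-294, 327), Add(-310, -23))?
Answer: 11123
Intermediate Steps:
t = -10994 (t = Add(-5, Mul(Add(-294, 327), Add(-310, -23))) = Add(-5, Mul(33, -333)) = Add(-5, -10989) = -10994)
y = -29 (y = Add(-3, Add(Mul(-18, 6), 82)) = Add(-3, Add(-108, 82)) = Add(-3, -26) = -29)
Add(y, Mul(-1, Function('n')(-158, t))) = Add(-29, Mul(-1, Add(-158, -10994))) = Add(-29, Mul(-1, -11152)) = Add(-29, 11152) = 11123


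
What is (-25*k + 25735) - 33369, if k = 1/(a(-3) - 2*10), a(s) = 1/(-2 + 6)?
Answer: -602986/79 ≈ -7632.7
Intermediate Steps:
a(s) = ¼ (a(s) = 1/4 = ¼)
k = -4/79 (k = 1/(¼ - 2*10) = 1/(¼ - 20) = 1/(-79/4) = -4/79 ≈ -0.050633)
(-25*k + 25735) - 33369 = (-25*(-4/79) + 25735) - 33369 = (100/79 + 25735) - 33369 = 2033165/79 - 33369 = -602986/79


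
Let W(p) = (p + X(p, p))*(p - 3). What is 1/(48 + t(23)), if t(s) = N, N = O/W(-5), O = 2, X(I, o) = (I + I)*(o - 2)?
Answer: 260/12479 ≈ 0.020835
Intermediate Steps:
X(I, o) = 2*I*(-2 + o) (X(I, o) = (2*I)*(-2 + o) = 2*I*(-2 + o))
W(p) = (-3 + p)*(p + 2*p*(-2 + p)) (W(p) = (p + 2*p*(-2 + p))*(p - 3) = (p + 2*p*(-2 + p))*(-3 + p) = (-3 + p)*(p + 2*p*(-2 + p)))
N = -1/260 (N = 2/((-5*(9 - 9*(-5) + 2*(-5)²))) = 2/((-5*(9 + 45 + 2*25))) = 2/((-5*(9 + 45 + 50))) = 2/((-5*104)) = 2/(-520) = 2*(-1/520) = -1/260 ≈ -0.0038462)
t(s) = -1/260
1/(48 + t(23)) = 1/(48 - 1/260) = 1/(12479/260) = 260/12479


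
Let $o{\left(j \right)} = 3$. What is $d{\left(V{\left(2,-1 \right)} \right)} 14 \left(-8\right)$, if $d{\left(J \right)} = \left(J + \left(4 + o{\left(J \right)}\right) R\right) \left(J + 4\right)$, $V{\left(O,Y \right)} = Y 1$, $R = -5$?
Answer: $12096$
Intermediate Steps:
$V{\left(O,Y \right)} = Y$
$d{\left(J \right)} = \left(-35 + J\right) \left(4 + J\right)$ ($d{\left(J \right)} = \left(J + \left(4 + 3\right) \left(-5\right)\right) \left(J + 4\right) = \left(J + 7 \left(-5\right)\right) \left(4 + J\right) = \left(J - 35\right) \left(4 + J\right) = \left(-35 + J\right) \left(4 + J\right)$)
$d{\left(V{\left(2,-1 \right)} \right)} 14 \left(-8\right) = \left(-140 + \left(-1\right)^{2} - -31\right) 14 \left(-8\right) = \left(-140 + 1 + 31\right) 14 \left(-8\right) = \left(-108\right) 14 \left(-8\right) = \left(-1512\right) \left(-8\right) = 12096$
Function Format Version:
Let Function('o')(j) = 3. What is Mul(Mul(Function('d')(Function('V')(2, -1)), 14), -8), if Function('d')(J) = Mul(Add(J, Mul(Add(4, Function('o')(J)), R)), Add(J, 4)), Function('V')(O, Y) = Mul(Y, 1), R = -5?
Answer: 12096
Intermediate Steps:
Function('V')(O, Y) = Y
Function('d')(J) = Mul(Add(-35, J), Add(4, J)) (Function('d')(J) = Mul(Add(J, Mul(Add(4, 3), -5)), Add(J, 4)) = Mul(Add(J, Mul(7, -5)), Add(4, J)) = Mul(Add(J, -35), Add(4, J)) = Mul(Add(-35, J), Add(4, J)))
Mul(Mul(Function('d')(Function('V')(2, -1)), 14), -8) = Mul(Mul(Add(-140, Pow(-1, 2), Mul(-31, -1)), 14), -8) = Mul(Mul(Add(-140, 1, 31), 14), -8) = Mul(Mul(-108, 14), -8) = Mul(-1512, -8) = 12096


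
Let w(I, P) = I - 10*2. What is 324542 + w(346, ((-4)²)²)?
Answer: 324868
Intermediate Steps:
w(I, P) = -20 + I (w(I, P) = I - 20 = -20 + I)
324542 + w(346, ((-4)²)²) = 324542 + (-20 + 346) = 324542 + 326 = 324868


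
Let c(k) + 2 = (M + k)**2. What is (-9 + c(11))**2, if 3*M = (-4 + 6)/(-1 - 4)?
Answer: 580520836/50625 ≈ 11467.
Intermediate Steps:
M = -2/15 (M = ((-4 + 6)/(-1 - 4))/3 = (2/(-5))/3 = (2*(-1/5))/3 = (1/3)*(-2/5) = -2/15 ≈ -0.13333)
c(k) = -2 + (-2/15 + k)**2
(-9 + c(11))**2 = (-9 + (-2 + (-2 + 15*11)**2/225))**2 = (-9 + (-2 + (-2 + 165)**2/225))**2 = (-9 + (-2 + (1/225)*163**2))**2 = (-9 + (-2 + (1/225)*26569))**2 = (-9 + (-2 + 26569/225))**2 = (-9 + 26119/225)**2 = (24094/225)**2 = 580520836/50625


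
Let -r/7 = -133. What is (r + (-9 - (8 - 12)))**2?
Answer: 857476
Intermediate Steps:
r = 931 (r = -7*(-133) = 931)
(r + (-9 - (8 - 12)))**2 = (931 + (-9 - (8 - 12)))**2 = (931 + (-9 - 1*(-4)))**2 = (931 + (-9 + 4))**2 = (931 - 5)**2 = 926**2 = 857476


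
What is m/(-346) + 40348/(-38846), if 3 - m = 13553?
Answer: 128100723/3360179 ≈ 38.123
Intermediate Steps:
m = -13550 (m = 3 - 1*13553 = 3 - 13553 = -13550)
m/(-346) + 40348/(-38846) = -13550/(-346) + 40348/(-38846) = -13550*(-1/346) + 40348*(-1/38846) = 6775/173 - 20174/19423 = 128100723/3360179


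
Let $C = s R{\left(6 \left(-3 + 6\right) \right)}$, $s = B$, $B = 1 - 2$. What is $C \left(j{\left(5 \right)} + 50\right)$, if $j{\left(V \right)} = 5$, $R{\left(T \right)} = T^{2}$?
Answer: $-17820$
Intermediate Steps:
$B = -1$
$s = -1$
$C = -324$ ($C = - \left(6 \left(-3 + 6\right)\right)^{2} = - \left(6 \cdot 3\right)^{2} = - 18^{2} = \left(-1\right) 324 = -324$)
$C \left(j{\left(5 \right)} + 50\right) = - 324 \left(5 + 50\right) = \left(-324\right) 55 = -17820$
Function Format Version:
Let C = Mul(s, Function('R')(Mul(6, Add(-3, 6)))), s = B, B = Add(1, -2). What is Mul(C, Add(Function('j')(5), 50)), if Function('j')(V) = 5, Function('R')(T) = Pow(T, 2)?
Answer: -17820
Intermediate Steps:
B = -1
s = -1
C = -324 (C = Mul(-1, Pow(Mul(6, Add(-3, 6)), 2)) = Mul(-1, Pow(Mul(6, 3), 2)) = Mul(-1, Pow(18, 2)) = Mul(-1, 324) = -324)
Mul(C, Add(Function('j')(5), 50)) = Mul(-324, Add(5, 50)) = Mul(-324, 55) = -17820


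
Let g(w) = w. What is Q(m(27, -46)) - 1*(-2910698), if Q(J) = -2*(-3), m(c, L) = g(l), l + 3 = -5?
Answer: 2910704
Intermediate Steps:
l = -8 (l = -3 - 5 = -8)
m(c, L) = -8
Q(J) = 6
Q(m(27, -46)) - 1*(-2910698) = 6 - 1*(-2910698) = 6 + 2910698 = 2910704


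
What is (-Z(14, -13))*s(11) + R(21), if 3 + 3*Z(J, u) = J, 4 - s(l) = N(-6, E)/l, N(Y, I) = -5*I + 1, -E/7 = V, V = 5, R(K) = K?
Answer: 65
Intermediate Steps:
E = -35 (E = -7*5 = -35)
N(Y, I) = 1 - 5*I
s(l) = 4 - 176/l (s(l) = 4 - (1 - 5*(-35))/l = 4 - (1 + 175)/l = 4 - 176/l)
Z(J, u) = -1 + J/3
(-Z(14, -13))*s(11) + R(21) = (-(-1 + (1/3)*14))*(4 - 176/11) + 21 = (-(-1 + 14/3))*(4 - 176*1/11) + 21 = (-1*11/3)*(4 - 16) + 21 = -11/3*(-12) + 21 = 44 + 21 = 65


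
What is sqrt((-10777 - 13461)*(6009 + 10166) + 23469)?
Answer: I*sqrt(392026181) ≈ 19800.0*I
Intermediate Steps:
sqrt((-10777 - 13461)*(6009 + 10166) + 23469) = sqrt(-24238*16175 + 23469) = sqrt(-392049650 + 23469) = sqrt(-392026181) = I*sqrt(392026181)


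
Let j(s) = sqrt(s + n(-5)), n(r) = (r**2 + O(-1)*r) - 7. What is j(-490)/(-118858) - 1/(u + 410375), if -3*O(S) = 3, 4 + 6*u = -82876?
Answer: -3/1189685 - I*sqrt(467)/118858 ≈ -2.5217e-6 - 0.00018182*I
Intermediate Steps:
u = -41440/3 (u = -2/3 + (1/6)*(-82876) = -2/3 - 41438/3 = -41440/3 ≈ -13813.)
O(S) = -1 (O(S) = -1/3*3 = -1)
n(r) = -7 + r**2 - r (n(r) = (r**2 - r) - 7 = -7 + r**2 - r)
j(s) = sqrt(23 + s) (j(s) = sqrt(s + (-7 + (-5)**2 - 1*(-5))) = sqrt(s + (-7 + 25 + 5)) = sqrt(s + 23) = sqrt(23 + s))
j(-490)/(-118858) - 1/(u + 410375) = sqrt(23 - 490)/(-118858) - 1/(-41440/3 + 410375) = sqrt(-467)*(-1/118858) - 1/1189685/3 = (I*sqrt(467))*(-1/118858) - 1*3/1189685 = -I*sqrt(467)/118858 - 3/1189685 = -3/1189685 - I*sqrt(467)/118858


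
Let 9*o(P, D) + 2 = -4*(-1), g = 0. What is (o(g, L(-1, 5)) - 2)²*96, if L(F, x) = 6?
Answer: 8192/27 ≈ 303.41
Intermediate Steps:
o(P, D) = 2/9 (o(P, D) = -2/9 + (-4*(-1))/9 = -2/9 + (⅑)*4 = -2/9 + 4/9 = 2/9)
(o(g, L(-1, 5)) - 2)²*96 = (2/9 - 2)²*96 = (-16/9)²*96 = (256/81)*96 = 8192/27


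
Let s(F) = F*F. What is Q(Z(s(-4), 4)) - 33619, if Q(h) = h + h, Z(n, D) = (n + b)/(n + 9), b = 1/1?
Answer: -840441/25 ≈ -33618.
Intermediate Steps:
s(F) = F²
b = 1
Z(n, D) = (1 + n)/(9 + n) (Z(n, D) = (n + 1)/(n + 9) = (1 + n)/(9 + n))
Q(h) = 2*h
Q(Z(s(-4), 4)) - 33619 = 2*((1 + (-4)²)/(9 + (-4)²)) - 33619 = 2*((1 + 16)/(9 + 16)) - 33619 = 2*(17/25) - 33619 = 34/25 - 33619 = -840441/25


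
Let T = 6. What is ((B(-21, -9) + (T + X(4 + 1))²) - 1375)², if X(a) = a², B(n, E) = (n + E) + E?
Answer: 205209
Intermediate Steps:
B(n, E) = n + 2*E (B(n, E) = (E + n) + E = n + 2*E)
((B(-21, -9) + (T + X(4 + 1))²) - 1375)² = (((-21 + 2*(-9)) + (6 + (4 + 1)²)²) - 1375)² = (((-21 - 18) + (6 + 5²)²) - 1375)² = ((-39 + (6 + 25)²) - 1375)² = ((-39 + 31²) - 1375)² = ((-39 + 961) - 1375)² = (922 - 1375)² = (-453)² = 205209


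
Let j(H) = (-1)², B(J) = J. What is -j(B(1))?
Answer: -1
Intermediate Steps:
j(H) = 1
-j(B(1)) = -1*1 = -1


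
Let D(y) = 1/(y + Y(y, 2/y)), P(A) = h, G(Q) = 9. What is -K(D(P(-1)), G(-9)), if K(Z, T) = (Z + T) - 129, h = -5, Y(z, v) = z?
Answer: 1201/10 ≈ 120.10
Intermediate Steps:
P(A) = -5
D(y) = 1/(2*y) (D(y) = 1/(y + y) = 1/(2*y))
K(Z, T) = -129 + T + Z (K(Z, T) = (T + Z) - 129 = -129 + T + Z)
-K(D(P(-1)), G(-9)) = -(-129 + 9 + (1/2)/(-5)) = -(-129 + 9 + (1/2)*(-1/5)) = -(-129 + 9 - 1/10) = -1*(-1201/10) = 1201/10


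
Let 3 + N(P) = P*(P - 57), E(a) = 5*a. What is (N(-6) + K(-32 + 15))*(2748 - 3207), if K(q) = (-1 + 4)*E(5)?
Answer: -206550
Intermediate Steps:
N(P) = -3 + P*(-57 + P) (N(P) = -3 + P*(P - 57) = -3 + P*(-57 + P))
K(q) = 75 (K(q) = (-1 + 4)*(5*5) = 3*25 = 75)
(N(-6) + K(-32 + 15))*(2748 - 3207) = ((-3 + (-6)**2 - 57*(-6)) + 75)*(2748 - 3207) = ((-3 + 36 + 342) + 75)*(-459) = (375 + 75)*(-459) = 450*(-459) = -206550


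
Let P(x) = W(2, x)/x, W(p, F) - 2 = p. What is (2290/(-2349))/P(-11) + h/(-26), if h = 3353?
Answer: -3856231/30537 ≈ -126.28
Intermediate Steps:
W(p, F) = 2 + p
P(x) = 4/x (P(x) = (2 + 2)/x = 4/x)
(2290/(-2349))/P(-11) + h/(-26) = (2290/(-2349))/((4/(-11))) + 3353/(-26) = (2290*(-1/2349))/((4*(-1/11))) + 3353*(-1/26) = -2290/(2349*(-4/11)) - 3353/26 = -2290/2349*(-11/4) - 3353/26 = 12595/4698 - 3353/26 = -3856231/30537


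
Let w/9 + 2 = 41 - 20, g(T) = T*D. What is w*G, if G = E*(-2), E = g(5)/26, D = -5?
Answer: 4275/13 ≈ 328.85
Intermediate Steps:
g(T) = -5*T (g(T) = T*(-5) = -5*T)
w = 171 (w = -18 + 9*(41 - 20) = -18 + 9*21 = -18 + 189 = 171)
E = -25/26 (E = -5*5/26 = -25*1/26 = -25/26 ≈ -0.96154)
G = 25/13 (G = -25/26*(-2) = 25/13 ≈ 1.9231)
w*G = 171*(25/13) = 4275/13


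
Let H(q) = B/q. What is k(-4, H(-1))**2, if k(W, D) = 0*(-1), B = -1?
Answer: 0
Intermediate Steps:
H(q) = -1/q
k(W, D) = 0
k(-4, H(-1))**2 = 0**2 = 0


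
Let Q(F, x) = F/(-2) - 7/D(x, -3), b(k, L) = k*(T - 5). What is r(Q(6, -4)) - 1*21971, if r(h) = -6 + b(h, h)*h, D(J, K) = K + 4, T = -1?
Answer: -22577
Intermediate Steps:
D(J, K) = 4 + K
b(k, L) = -6*k (b(k, L) = k*(-1 - 5) = k*(-6) = -6*k)
Q(F, x) = -7 - F/2 (Q(F, x) = F/(-2) - 7/(4 - 3) = F*(-1/2) - 7/1 = -F/2 - 7*1 = -F/2 - 7 = -7 - F/2)
r(h) = -6 - 6*h**2 (r(h) = -6 + (-6*h)*h = -6 - 6*h**2)
r(Q(6, -4)) - 1*21971 = (-6 - 6*(-7 - 1/2*6)**2) - 1*21971 = (-6 - 6*(-7 - 3)**2) - 21971 = (-6 - 6*(-10)**2) - 21971 = (-6 - 6*100) - 21971 = (-6 - 600) - 21971 = -606 - 21971 = -22577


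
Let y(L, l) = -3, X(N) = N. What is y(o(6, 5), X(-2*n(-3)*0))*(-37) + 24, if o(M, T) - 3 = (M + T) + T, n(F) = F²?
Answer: 135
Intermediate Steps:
o(M, T) = 3 + M + 2*T (o(M, T) = 3 + ((M + T) + T) = 3 + (M + 2*T) = 3 + M + 2*T)
y(o(6, 5), X(-2*n(-3)*0))*(-37) + 24 = -3*(-37) + 24 = 111 + 24 = 135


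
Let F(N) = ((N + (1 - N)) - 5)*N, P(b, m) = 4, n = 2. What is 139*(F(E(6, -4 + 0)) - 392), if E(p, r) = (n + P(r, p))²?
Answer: -74504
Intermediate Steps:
E(p, r) = 36 (E(p, r) = (2 + 4)² = 6² = 36)
F(N) = -4*N (F(N) = (1 - 5)*N = -4*N)
139*(F(E(6, -4 + 0)) - 392) = 139*(-4*36 - 392) = 139*(-144 - 392) = 139*(-536) = -74504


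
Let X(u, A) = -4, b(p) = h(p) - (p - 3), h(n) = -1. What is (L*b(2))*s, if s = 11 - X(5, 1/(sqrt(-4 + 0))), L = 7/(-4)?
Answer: 0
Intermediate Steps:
b(p) = 2 - p (b(p) = -1 - (p - 3) = -1 - (-3 + p) = -1 + (3 - p) = 2 - p)
L = -7/4 (L = 7*(-1/4) = -7/4 ≈ -1.7500)
s = 15 (s = 11 - 1*(-4) = 11 + 4 = 15)
(L*b(2))*s = -7*(2 - 1*2)/4*15 = -7*(2 - 2)/4*15 = -7/4*0*15 = 0*15 = 0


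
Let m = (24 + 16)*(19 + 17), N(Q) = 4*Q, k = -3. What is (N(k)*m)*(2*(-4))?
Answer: 138240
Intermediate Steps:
m = 1440 (m = 40*36 = 1440)
(N(k)*m)*(2*(-4)) = ((4*(-3))*1440)*(2*(-4)) = -12*1440*(-8) = -17280*(-8) = 138240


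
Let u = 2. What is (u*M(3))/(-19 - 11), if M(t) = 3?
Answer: -⅕ ≈ -0.20000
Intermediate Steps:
(u*M(3))/(-19 - 11) = (2*3)/(-19 - 11) = 6/(-30) = 6*(-1/30) = -⅕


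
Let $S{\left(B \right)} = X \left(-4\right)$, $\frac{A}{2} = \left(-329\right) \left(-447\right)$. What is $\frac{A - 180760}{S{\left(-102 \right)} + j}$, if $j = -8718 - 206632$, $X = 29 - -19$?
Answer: $- \frac{56683}{107771} \approx -0.52596$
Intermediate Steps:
$X = 48$ ($X = 29 + 19 = 48$)
$j = -215350$ ($j = -8718 - 206632 = -215350$)
$A = 294126$ ($A = 2 \left(\left(-329\right) \left(-447\right)\right) = 2 \cdot 147063 = 294126$)
$S{\left(B \right)} = -192$ ($S{\left(B \right)} = 48 \left(-4\right) = -192$)
$\frac{A - 180760}{S{\left(-102 \right)} + j} = \frac{294126 - 180760}{-192 - 215350} = \frac{113366}{-215542} = 113366 \left(- \frac{1}{215542}\right) = - \frac{56683}{107771}$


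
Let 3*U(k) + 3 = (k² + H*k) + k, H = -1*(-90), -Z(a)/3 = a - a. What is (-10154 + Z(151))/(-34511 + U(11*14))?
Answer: 15231/32903 ≈ 0.46291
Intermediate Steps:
Z(a) = 0 (Z(a) = -3*(a - a) = -3*0 = 0)
H = 90
U(k) = -1 + k²/3 + 91*k/3 (U(k) = -1 + ((k² + 90*k) + k)/3 = -1 + (k² + 91*k)/3 = -1 + (k²/3 + 91*k/3) = -1 + k²/3 + 91*k/3)
(-10154 + Z(151))/(-34511 + U(11*14)) = (-10154 + 0)/(-34511 + (-1 + (11*14)²/3 + 91*(11*14)/3)) = -10154/(-34511 + (-1 + (⅓)*154² + (91/3)*154)) = -10154/(-34511 + (-1 + (⅓)*23716 + 14014/3)) = -10154/(-34511 + (-1 + 23716/3 + 14014/3)) = -10154/(-34511 + 37727/3) = -10154/(-65806/3) = -10154*(-3/65806) = 15231/32903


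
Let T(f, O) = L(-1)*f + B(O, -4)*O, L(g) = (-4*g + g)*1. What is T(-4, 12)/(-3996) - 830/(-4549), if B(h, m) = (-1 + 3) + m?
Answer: 96679/504939 ≈ 0.19147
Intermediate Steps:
B(h, m) = 2 + m
L(g) = -3*g (L(g) = -3*g*1 = -3*g)
T(f, O) = -2*O + 3*f (T(f, O) = (-3*(-1))*f + (2 - 4)*O = 3*f - 2*O = -2*O + 3*f)
T(-4, 12)/(-3996) - 830/(-4549) = (-2*12 + 3*(-4))/(-3996) - 830/(-4549) = (-24 - 12)*(-1/3996) - 830*(-1/4549) = -36*(-1/3996) + 830/4549 = 1/111 + 830/4549 = 96679/504939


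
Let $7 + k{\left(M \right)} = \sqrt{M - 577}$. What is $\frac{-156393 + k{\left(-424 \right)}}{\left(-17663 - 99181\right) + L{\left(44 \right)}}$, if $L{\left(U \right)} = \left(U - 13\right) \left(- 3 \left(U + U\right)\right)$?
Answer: $\frac{1700}{1359} - \frac{i \sqrt{1001}}{125028} \approx 1.2509 - 0.00025305 i$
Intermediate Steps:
$k{\left(M \right)} = -7 + \sqrt{-577 + M}$ ($k{\left(M \right)} = -7 + \sqrt{M - 577} = -7 + \sqrt{-577 + M}$)
$L{\left(U \right)} = - 6 U \left(-13 + U\right)$ ($L{\left(U \right)} = \left(-13 + U\right) \left(- 3 \cdot 2 U\right) = \left(-13 + U\right) \left(- 6 U\right) = - 6 U \left(-13 + U\right)$)
$\frac{-156393 + k{\left(-424 \right)}}{\left(-17663 - 99181\right) + L{\left(44 \right)}} = \frac{-156393 - \left(7 - \sqrt{-577 - 424}\right)}{\left(-17663 - 99181\right) + 6 \cdot 44 \left(13 - 44\right)} = \frac{-156393 - \left(7 - \sqrt{-1001}\right)}{\left(-17663 - 99181\right) + 6 \cdot 44 \left(13 - 44\right)} = \frac{-156393 - \left(7 - i \sqrt{1001}\right)}{-116844 + 6 \cdot 44 \left(-31\right)} = \frac{-156400 + i \sqrt{1001}}{-116844 - 8184} = \frac{-156400 + i \sqrt{1001}}{-125028} = \left(-156400 + i \sqrt{1001}\right) \left(- \frac{1}{125028}\right) = \frac{1700}{1359} - \frac{i \sqrt{1001}}{125028}$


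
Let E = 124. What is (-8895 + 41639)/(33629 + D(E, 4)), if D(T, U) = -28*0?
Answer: 32744/33629 ≈ 0.97368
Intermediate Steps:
D(T, U) = 0
(-8895 + 41639)/(33629 + D(E, 4)) = (-8895 + 41639)/(33629 + 0) = 32744/33629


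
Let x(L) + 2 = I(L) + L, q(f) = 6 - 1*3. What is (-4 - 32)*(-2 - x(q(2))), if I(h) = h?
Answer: 216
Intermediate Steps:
q(f) = 3 (q(f) = 6 - 3 = 3)
x(L) = -2 + 2*L (x(L) = -2 + (L + L) = -2 + 2*L)
(-4 - 32)*(-2 - x(q(2))) = (-4 - 32)*(-2 - (-2 + 2*3)) = -36*(-2 - (-2 + 6)) = -36*(-2 - 1*4) = -36*(-2 - 4) = -36*(-6) = 216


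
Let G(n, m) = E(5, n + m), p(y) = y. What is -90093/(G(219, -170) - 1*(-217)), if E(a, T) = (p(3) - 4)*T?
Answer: -30031/56 ≈ -536.27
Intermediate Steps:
E(a, T) = -T (E(a, T) = (3 - 4)*T = -T)
G(n, m) = -m - n (G(n, m) = -(n + m) = -(m + n) = -m - n)
-90093/(G(219, -170) - 1*(-217)) = -90093/((-1*(-170) - 1*219) - 1*(-217)) = -90093/((170 - 219) + 217) = -90093/(-49 + 217) = -90093/168 = -90093*1/168 = -30031/56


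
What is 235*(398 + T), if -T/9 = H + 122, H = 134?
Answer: -447910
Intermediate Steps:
T = -2304 (T = -9*(134 + 122) = -9*256 = -2304)
235*(398 + T) = 235*(398 - 2304) = 235*(-1906) = -447910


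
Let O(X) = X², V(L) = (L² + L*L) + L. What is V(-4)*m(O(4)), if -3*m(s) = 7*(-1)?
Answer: 196/3 ≈ 65.333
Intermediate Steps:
V(L) = L + 2*L² (V(L) = (L² + L²) + L = 2*L² + L = L + 2*L²)
m(s) = 7/3 (m(s) = -7*(-1)/3 = -⅓*(-7) = 7/3)
V(-4)*m(O(4)) = -4*(1 + 2*(-4))*(7/3) = -4*(1 - 8)*(7/3) = -4*(-7)*(7/3) = 28*(7/3) = 196/3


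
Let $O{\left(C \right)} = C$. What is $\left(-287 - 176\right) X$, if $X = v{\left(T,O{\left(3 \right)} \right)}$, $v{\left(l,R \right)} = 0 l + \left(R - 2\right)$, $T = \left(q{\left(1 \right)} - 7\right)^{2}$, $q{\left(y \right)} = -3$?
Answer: $-463$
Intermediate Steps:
$T = 100$ ($T = \left(-3 - 7\right)^{2} = \left(-10\right)^{2} = 100$)
$v{\left(l,R \right)} = -2 + R$ ($v{\left(l,R \right)} = 0 + \left(-2 + R\right) = -2 + R$)
$X = 1$ ($X = -2 + 3 = 1$)
$\left(-287 - 176\right) X = \left(-287 - 176\right) 1 = \left(-463\right) 1 = -463$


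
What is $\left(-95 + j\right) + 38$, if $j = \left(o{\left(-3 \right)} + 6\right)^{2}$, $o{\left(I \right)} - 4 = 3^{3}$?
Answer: $1312$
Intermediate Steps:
$o{\left(I \right)} = 31$ ($o{\left(I \right)} = 4 + 3^{3} = 4 + 27 = 31$)
$j = 1369$ ($j = \left(31 + 6\right)^{2} = 37^{2} = 1369$)
$\left(-95 + j\right) + 38 = \left(-95 + 1369\right) + 38 = 1274 + 38 = 1312$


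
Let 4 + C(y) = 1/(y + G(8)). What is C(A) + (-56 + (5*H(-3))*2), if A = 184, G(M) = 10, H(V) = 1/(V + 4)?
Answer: -9699/194 ≈ -49.995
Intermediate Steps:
H(V) = 1/(4 + V)
C(y) = -4 + 1/(10 + y) (C(y) = -4 + 1/(y + 10) = -4 + 1/(10 + y))
C(A) + (-56 + (5*H(-3))*2) = (-39 - 4*184)/(10 + 184) + (-56 + (5/(4 - 3))*2) = (-39 - 736)/194 + (-56 + (5/1)*2) = (1/194)*(-775) + (-56 + (5*1)*2) = -775/194 + (-56 + 5*2) = -775/194 + (-56 + 10) = -775/194 - 46 = -9699/194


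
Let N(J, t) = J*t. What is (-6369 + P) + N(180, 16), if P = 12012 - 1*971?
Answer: 7552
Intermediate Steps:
P = 11041 (P = 12012 - 971 = 11041)
(-6369 + P) + N(180, 16) = (-6369 + 11041) + 180*16 = 4672 + 2880 = 7552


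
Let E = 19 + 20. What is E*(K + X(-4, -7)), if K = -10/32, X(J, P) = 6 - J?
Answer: 6045/16 ≈ 377.81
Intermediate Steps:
E = 39
K = -5/16 (K = -10*1/32 = -5/16 ≈ -0.31250)
E*(K + X(-4, -7)) = 39*(-5/16 + (6 - 1*(-4))) = 39*(-5/16 + (6 + 4)) = 39*(-5/16 + 10) = 39*(155/16) = 6045/16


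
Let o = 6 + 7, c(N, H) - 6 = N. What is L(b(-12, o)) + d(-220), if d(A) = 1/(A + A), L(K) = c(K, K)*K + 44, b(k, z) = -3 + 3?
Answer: 19359/440 ≈ 43.998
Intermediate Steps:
c(N, H) = 6 + N
o = 13
b(k, z) = 0
L(K) = 44 + K*(6 + K) (L(K) = (6 + K)*K + 44 = K*(6 + K) + 44 = 44 + K*(6 + K))
d(A) = 1/(2*A)
L(b(-12, o)) + d(-220) = (44 + 0*(6 + 0)) + (½)/(-220) = (44 + 0*6) + (½)*(-1/220) = (44 + 0) - 1/440 = 44 - 1/440 = 19359/440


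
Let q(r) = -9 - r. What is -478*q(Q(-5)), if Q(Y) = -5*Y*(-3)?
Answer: -31548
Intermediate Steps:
Q(Y) = 15*Y
-478*q(Q(-5)) = -478*(-9 - 15*(-5)) = -478*(-9 - 1*(-75)) = -478*(-9 + 75) = -478*66 = -31548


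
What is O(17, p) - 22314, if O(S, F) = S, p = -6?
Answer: -22297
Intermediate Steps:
O(17, p) - 22314 = 17 - 22314 = -22297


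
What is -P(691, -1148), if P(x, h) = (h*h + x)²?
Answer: -1738692774025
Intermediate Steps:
P(x, h) = (x + h²)² (P(x, h) = (h² + x)² = (x + h²)²)
-P(691, -1148) = -(691 + (-1148)²)² = -(691 + 1317904)² = -1*1318595² = -1*1738692774025 = -1738692774025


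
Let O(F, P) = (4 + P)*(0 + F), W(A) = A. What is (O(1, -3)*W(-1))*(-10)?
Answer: 10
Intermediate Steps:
O(F, P) = F*(4 + P) (O(F, P) = (4 + P)*F = F*(4 + P))
(O(1, -3)*W(-1))*(-10) = ((1*(4 - 3))*(-1))*(-10) = ((1*1)*(-1))*(-10) = (1*(-1))*(-10) = -1*(-10) = 10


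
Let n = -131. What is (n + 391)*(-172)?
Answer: -44720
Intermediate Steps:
(n + 391)*(-172) = (-131 + 391)*(-172) = 260*(-172) = -44720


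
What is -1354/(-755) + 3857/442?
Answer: 3510503/333710 ≈ 10.520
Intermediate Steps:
-1354/(-755) + 3857/442 = -1354*(-1/755) + 3857*(1/442) = 1354/755 + 3857/442 = 3510503/333710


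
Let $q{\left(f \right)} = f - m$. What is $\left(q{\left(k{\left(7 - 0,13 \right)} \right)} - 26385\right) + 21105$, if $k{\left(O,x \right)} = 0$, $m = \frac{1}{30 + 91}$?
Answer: $- \frac{638881}{121} \approx -5280.0$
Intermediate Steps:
$m = \frac{1}{121} \approx 0.0082645$
$q{\left(f \right)} = - \frac{1}{121} + f$ ($q{\left(f \right)} = f - \frac{1}{121} = - \frac{1}{121} + f$)
$\left(q{\left(k{\left(7 - 0,13 \right)} \right)} - 26385\right) + 21105 = \left(\left(- \frac{1}{121} + 0\right) - 26385\right) + 21105 = \left(- \frac{1}{121} - 26385\right) + 21105 = - \frac{3192586}{121} + 21105 = - \frac{638881}{121}$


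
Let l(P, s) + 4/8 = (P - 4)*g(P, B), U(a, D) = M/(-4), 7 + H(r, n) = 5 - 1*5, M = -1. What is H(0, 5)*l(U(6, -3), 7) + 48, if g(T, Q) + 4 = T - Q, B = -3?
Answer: 509/16 ≈ 31.813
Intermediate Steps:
g(T, Q) = -4 + T - Q (g(T, Q) = -4 + (T - Q) = -4 + T - Q)
H(r, n) = -7 (H(r, n) = -7 + (5 - 1*5) = -7 + (5 - 5) = -7 + 0 = -7)
U(a, D) = ¼ (U(a, D) = -1/(-4) = -1*(-¼) = ¼)
l(P, s) = -½ + (-1 + P)*(-4 + P) (l(P, s) = -½ + (P - 4)*(-4 + P - 1*(-3)) = -½ + (-4 + P)*(-4 + P + 3) = -½ + (-4 + P)*(-1 + P) = -½ + (-1 + P)*(-4 + P))
H(0, 5)*l(U(6, -3), 7) + 48 = -7*(7/2 + (¼)² - 5*¼) + 48 = -7*(7/2 + 1/16 - 5/4) + 48 = -7*37/16 + 48 = -259/16 + 48 = 509/16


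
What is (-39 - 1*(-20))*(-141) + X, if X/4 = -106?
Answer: 2255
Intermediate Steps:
X = -424 (X = 4*(-106) = -424)
(-39 - 1*(-20))*(-141) + X = (-39 - 1*(-20))*(-141) - 424 = (-39 + 20)*(-141) - 424 = -19*(-141) - 424 = 2679 - 424 = 2255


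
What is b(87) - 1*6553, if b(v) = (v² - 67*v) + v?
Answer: -4726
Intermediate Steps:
b(v) = v² - 66*v
b(87) - 1*6553 = 87*(-66 + 87) - 1*6553 = 87*21 - 6553 = 1827 - 6553 = -4726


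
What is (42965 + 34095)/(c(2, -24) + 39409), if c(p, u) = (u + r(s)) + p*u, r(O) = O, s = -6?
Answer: 77060/39331 ≈ 1.9593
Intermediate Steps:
c(p, u) = -6 + u + p*u (c(p, u) = (u - 6) + p*u = (-6 + u) + p*u = -6 + u + p*u)
(42965 + 34095)/(c(2, -24) + 39409) = (42965 + 34095)/((-6 - 24 + 2*(-24)) + 39409) = 77060/((-6 - 24 - 48) + 39409) = 77060/(-78 + 39409) = 77060/39331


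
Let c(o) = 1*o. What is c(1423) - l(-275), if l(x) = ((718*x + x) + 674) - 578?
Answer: 199052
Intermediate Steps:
c(o) = o
l(x) = 96 + 719*x (l(x) = (719*x + 674) - 578 = (674 + 719*x) - 578 = 96 + 719*x)
c(1423) - l(-275) = 1423 - (96 + 719*(-275)) = 1423 - (96 - 197725) = 1423 - 1*(-197629) = 1423 + 197629 = 199052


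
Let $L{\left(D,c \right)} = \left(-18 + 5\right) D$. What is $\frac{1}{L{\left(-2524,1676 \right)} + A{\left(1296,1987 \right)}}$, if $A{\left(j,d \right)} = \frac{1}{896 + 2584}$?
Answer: $\frac{3480}{114185761} \approx 3.0477 \cdot 10^{-5}$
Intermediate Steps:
$A{\left(j,d \right)} = \frac{1}{3480}$
$L{\left(D,c \right)} = - 13 D$
$\frac{1}{L{\left(-2524,1676 \right)} + A{\left(1296,1987 \right)}} = \frac{1}{\left(-13\right) \left(-2524\right) + \frac{1}{3480}} = \frac{1}{32812 + \frac{1}{3480}} = \frac{1}{\frac{114185761}{3480}} = \frac{3480}{114185761}$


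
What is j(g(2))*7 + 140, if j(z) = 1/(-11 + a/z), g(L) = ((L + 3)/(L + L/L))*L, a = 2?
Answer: 7245/52 ≈ 139.33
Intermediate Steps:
g(L) = L*(3 + L)/(1 + L) (g(L) = ((3 + L)/(L + 1))*L = ((3 + L)/(1 + L))*L = L*(3 + L)/(1 + L))
j(z) = 1/(-11 + 2/z)
j(g(2))*7 + 140 = -2*(3 + 2)/(1 + 2)/(-2 + 11*(2*(3 + 2)/(1 + 2)))*7 + 140 = -2*5/3/(-2 + 11*(2*5/3))*7 + 140 = -2*(⅓)*5/(-2 + 11*(2*(⅓)*5))*7 + 140 = -1*10/3/(-2 + 11*(10/3))*7 + 140 = -1*10/3/(-2 + 110/3)*7 + 140 = -1*10/3/104/3*7 + 140 = -1*10/3*3/104*7 + 140 = -5/52*7 + 140 = -35/52 + 140 = 7245/52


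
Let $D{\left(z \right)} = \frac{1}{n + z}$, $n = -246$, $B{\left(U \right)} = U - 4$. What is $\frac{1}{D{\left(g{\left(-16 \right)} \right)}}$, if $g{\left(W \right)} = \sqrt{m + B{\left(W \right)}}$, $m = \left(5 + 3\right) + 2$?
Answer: $-246 + i \sqrt{10} \approx -246.0 + 3.1623 i$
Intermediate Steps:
$B{\left(U \right)} = -4 + U$
$m = 10$ ($m = 8 + 2 = 10$)
$g{\left(W \right)} = \sqrt{6 + W}$ ($g{\left(W \right)} = \sqrt{10 + \left(-4 + W\right)} = \sqrt{6 + W}$)
$D{\left(z \right)} = \frac{1}{-246 + z}$
$\frac{1}{D{\left(g{\left(-16 \right)} \right)}} = \frac{1}{\frac{1}{-246 + \sqrt{6 - 16}}} = \frac{1}{\frac{1}{-246 + \sqrt{-10}}} = \frac{1}{\frac{1}{-246 + i \sqrt{10}}} = -246 + i \sqrt{10}$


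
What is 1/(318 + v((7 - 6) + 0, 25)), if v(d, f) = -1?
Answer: 1/317 ≈ 0.0031546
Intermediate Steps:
1/(318 + v((7 - 6) + 0, 25)) = 1/(318 - 1) = 1/317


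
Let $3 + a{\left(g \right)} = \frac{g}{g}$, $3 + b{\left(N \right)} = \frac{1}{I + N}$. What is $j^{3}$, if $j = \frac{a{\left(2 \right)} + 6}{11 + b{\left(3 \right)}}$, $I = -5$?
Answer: $\frac{512}{3375} \approx 0.1517$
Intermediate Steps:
$b{\left(N \right)} = -3 + \frac{1}{-5 + N}$
$a{\left(g \right)} = -2$ ($a{\left(g \right)} = -3 + \frac{g}{g} = -3 + 1 = -2$)
$j = \frac{8}{15}$ ($j = \frac{-2 + 6}{11 + \frac{16 - 9}{-5 + 3}} = \frac{4}{11 + \frac{16 - 9}{-2}} = \frac{4}{11 - \frac{7}{2}} = \frac{4}{\frac{15}{2}} = 4 \cdot \frac{2}{15} = \frac{8}{15} \approx 0.53333$)
$j^{3} = \left(\frac{8}{15}\right)^{3} = \frac{512}{3375}$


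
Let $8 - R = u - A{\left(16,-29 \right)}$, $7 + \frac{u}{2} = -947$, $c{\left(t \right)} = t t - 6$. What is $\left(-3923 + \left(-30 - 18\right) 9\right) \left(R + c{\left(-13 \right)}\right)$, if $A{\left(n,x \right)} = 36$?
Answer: $-9210825$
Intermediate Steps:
$c{\left(t \right)} = -6 + t^{2}$ ($c{\left(t \right)} = t^{2} - 6 = -6 + t^{2}$)
$u = -1908$ ($u = -14 + 2 \left(-947\right) = -14 - 1894 = -1908$)
$R = 1952$ ($R = 8 - \left(-1908 - 36\right) = 8 - -1944 = 8 + 1944 = 1952$)
$\left(-3923 + \left(-30 - 18\right) 9\right) \left(R + c{\left(-13 \right)}\right) = \left(-3923 + \left(-30 - 18\right) 9\right) \left(1952 - \left(6 - \left(-13\right)^{2}\right)\right) = \left(-3923 + \left(-30 - 18\right) 9\right) \left(1952 + \left(-6 + 169\right)\right) = \left(-3923 + \left(-30 - 18\right) 9\right) \left(1952 + 163\right) = \left(-3923 - 432\right) 2115 = \left(-4355\right) 2115 = -9210825$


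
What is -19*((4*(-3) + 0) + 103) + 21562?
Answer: 19833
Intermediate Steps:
-19*((4*(-3) + 0) + 103) + 21562 = -19*((-12 + 0) + 103) + 21562 = -19*(-12 + 103) + 21562 = -19*91 + 21562 = -1729 + 21562 = 19833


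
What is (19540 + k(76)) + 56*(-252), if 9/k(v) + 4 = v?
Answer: 43425/8 ≈ 5428.1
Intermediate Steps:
k(v) = 9/(-4 + v)
(19540 + k(76)) + 56*(-252) = (19540 + 9/(-4 + 76)) + 56*(-252) = (19540 + 9/72) - 14112 = (19540 + 9*(1/72)) - 14112 = (19540 + 1/8) - 14112 = 156321/8 - 14112 = 43425/8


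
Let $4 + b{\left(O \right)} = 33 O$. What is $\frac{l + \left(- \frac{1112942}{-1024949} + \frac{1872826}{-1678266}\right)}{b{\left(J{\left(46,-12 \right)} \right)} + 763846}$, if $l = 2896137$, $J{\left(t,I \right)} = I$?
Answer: $\frac{1245438132065863039}{328307939178300891} \approx 3.7935$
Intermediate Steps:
$b{\left(O \right)} = -4 + 33 O$
$\frac{l + \left(- \frac{1112942}{-1024949} + \frac{1872826}{-1678266}\right)}{b{\left(J{\left(46,-12 \right)} \right)} + 763846} = \frac{2896137 + \left(- \frac{1112942}{-1024949} + \frac{1872826}{-1678266}\right)}{\left(-4 + 33 \left(-12\right)\right) + 763846} = \frac{2896137 + \left(\left(-1112942\right) \left(- \frac{1}{1024949}\right) + 1872826 \left(- \frac{1}{1678266}\right)\right)}{\left(-4 - 396\right) + 763846} = \frac{2896137 + \left(\frac{1112942}{1024949} - \frac{936413}{839133}\right)}{-400 + 763846} = \frac{2896137 - \frac{25869208651}{860068529217}}{763446} = \frac{2490876264131726078}{860068529217} \cdot \frac{1}{763446} = \frac{1245438132065863039}{328307939178300891}$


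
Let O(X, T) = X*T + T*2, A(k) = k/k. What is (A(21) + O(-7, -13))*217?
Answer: 14322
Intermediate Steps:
A(k) = 1
O(X, T) = 2*T + T*X (O(X, T) = T*X + 2*T = 2*T + T*X)
(A(21) + O(-7, -13))*217 = (1 - 13*(2 - 7))*217 = (1 - 13*(-5))*217 = (1 + 65)*217 = 66*217 = 14322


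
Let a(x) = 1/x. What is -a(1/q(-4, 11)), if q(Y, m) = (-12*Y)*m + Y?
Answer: -524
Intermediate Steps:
q(Y, m) = Y - 12*Y*m (q(Y, m) = -12*Y*m + Y = Y - 12*Y*m)
-a(1/q(-4, 11)) = -1/(1/(-4*(1 - 12*11))) = -1/(1/(-4*(1 - 132))) = -1/(1/(-4*(-131))) = -1/(1/524) = -1/1/524 = -1*524 = -524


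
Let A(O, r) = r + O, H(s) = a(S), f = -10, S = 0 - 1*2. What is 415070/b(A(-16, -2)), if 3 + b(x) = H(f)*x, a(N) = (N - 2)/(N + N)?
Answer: -415070/21 ≈ -19765.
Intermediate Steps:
S = -2 (S = 0 - 2 = -2)
a(N) = (-2 + N)/(2*N) (a(N) = (-2 + N)/((2*N)) = (-2 + N)*(1/(2*N)) = (-2 + N)/(2*N))
H(s) = 1 (H(s) = (½)*(-2 - 2)/(-2) = (½)*(-½)*(-4) = 1)
A(O, r) = O + r
b(x) = -3 + x (b(x) = -3 + 1*x = -3 + x)
415070/b(A(-16, -2)) = 415070/(-3 + (-16 - 2)) = 415070/(-3 - 18) = 415070/(-21) = 415070*(-1/21) = -415070/21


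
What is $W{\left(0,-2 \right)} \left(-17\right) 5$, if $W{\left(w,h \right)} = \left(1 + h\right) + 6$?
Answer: $-425$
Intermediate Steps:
$W{\left(w,h \right)} = 7 + h$
$W{\left(0,-2 \right)} \left(-17\right) 5 = \left(7 - 2\right) \left(-17\right) 5 = 5 \left(-17\right) 5 = \left(-85\right) 5 = -425$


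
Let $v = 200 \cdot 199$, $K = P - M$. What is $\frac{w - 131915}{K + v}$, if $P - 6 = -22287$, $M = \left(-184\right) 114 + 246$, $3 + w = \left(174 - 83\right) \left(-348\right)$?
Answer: $- \frac{163586}{38249} \approx -4.2769$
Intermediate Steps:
$w = -31671$ ($w = -3 + \left(174 - 83\right) \left(-348\right) = -3 + 91 \left(-348\right) = -3 - 31668 = -31671$)
$M = -20730$ ($M = -20976 + 246 = -20730$)
$P = -22281$ ($P = 6 - 22287 = -22281$)
$K = -1551$ ($K = -22281 - -20730 = -22281 + 20730 = -1551$)
$v = 39800$
$\frac{w - 131915}{K + v} = \frac{-31671 - 131915}{-1551 + 39800} = - \frac{163586}{38249}$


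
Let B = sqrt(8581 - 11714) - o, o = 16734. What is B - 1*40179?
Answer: -56913 + I*sqrt(3133) ≈ -56913.0 + 55.973*I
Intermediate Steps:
B = -16734 + I*sqrt(3133) (B = sqrt(8581 - 11714) - 1*16734 = sqrt(-3133) - 16734 = I*sqrt(3133) - 16734 = -16734 + I*sqrt(3133) ≈ -16734.0 + 55.973*I)
B - 1*40179 = (-16734 + I*sqrt(3133)) - 1*40179 = (-16734 + I*sqrt(3133)) - 40179 = -56913 + I*sqrt(3133)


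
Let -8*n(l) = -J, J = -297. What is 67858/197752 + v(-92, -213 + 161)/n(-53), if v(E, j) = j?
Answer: 51209329/29366172 ≈ 1.7438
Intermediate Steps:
n(l) = -297/8 (n(l) = -(-1)*(-297)/8 = -1/8*297 = -297/8)
67858/197752 + v(-92, -213 + 161)/n(-53) = 67858/197752 + (-213 + 161)/(-297/8) = 67858*(1/197752) - 52*(-8/297) = 33929/98876 + 416/297 = 51209329/29366172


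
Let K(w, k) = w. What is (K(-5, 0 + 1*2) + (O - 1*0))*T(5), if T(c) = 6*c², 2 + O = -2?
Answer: -1350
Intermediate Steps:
O = -4 (O = -2 - 2 = -4)
(K(-5, 0 + 1*2) + (O - 1*0))*T(5) = (-5 + (-4 - 1*0))*(6*5²) = (-5 + (-4 + 0))*(6*25) = (-5 - 4)*150 = -9*150 = -1350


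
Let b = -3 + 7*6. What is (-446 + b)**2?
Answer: 165649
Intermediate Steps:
b = 39 (b = -3 + 42 = 39)
(-446 + b)**2 = (-446 + 39)**2 = (-407)**2 = 165649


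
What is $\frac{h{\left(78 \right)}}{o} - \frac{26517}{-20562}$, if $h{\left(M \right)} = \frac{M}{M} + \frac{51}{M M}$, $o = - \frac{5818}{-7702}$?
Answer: $\frac{53061264079}{20217422004} \approx 2.6245$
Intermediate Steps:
$o = \frac{2909}{3851}$ ($o = \left(-5818\right) \left(- \frac{1}{7702}\right) = \frac{2909}{3851} \approx 0.75539$)
$h{\left(M \right)} = 1 + \frac{51}{M^{2}}$
$\frac{h{\left(78 \right)}}{o} - \frac{26517}{-20562} = \frac{1 + \frac{51}{6084}}{\frac{2909}{3851}} - \frac{26517}{-20562} = \left(1 + 51 \cdot \frac{1}{6084}\right) \frac{3851}{2909} - - \frac{8839}{6854} = \left(1 + \frac{17}{2028}\right) \frac{3851}{2909} + \frac{8839}{6854} = \frac{2045}{2028} \cdot \frac{3851}{2909} + \frac{8839}{6854} = \frac{7875295}{5899452} + \frac{8839}{6854} = \frac{53061264079}{20217422004}$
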